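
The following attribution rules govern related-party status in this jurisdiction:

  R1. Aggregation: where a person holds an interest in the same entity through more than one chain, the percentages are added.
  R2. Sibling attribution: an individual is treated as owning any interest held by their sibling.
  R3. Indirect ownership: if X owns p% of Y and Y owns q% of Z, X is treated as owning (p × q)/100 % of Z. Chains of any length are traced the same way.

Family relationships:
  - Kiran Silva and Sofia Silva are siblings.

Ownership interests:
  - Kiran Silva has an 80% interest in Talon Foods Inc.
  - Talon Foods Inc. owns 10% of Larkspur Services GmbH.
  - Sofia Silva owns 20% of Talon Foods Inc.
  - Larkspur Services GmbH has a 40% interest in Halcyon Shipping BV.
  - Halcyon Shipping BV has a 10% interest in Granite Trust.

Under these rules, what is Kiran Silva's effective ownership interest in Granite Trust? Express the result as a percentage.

0.4%

By sibling attribution (R2), Kiran Silva is treated as also owning Sofia Silva's interest in Talon Foods Inc, giving 80% + 20% = 100%.
Chain via Talon Foods Inc. → Larkspur Services GmbH → Halcyon Shipping BV (R3): 100% × 10% × 40% × 10% = 0.4% of Granite Trust.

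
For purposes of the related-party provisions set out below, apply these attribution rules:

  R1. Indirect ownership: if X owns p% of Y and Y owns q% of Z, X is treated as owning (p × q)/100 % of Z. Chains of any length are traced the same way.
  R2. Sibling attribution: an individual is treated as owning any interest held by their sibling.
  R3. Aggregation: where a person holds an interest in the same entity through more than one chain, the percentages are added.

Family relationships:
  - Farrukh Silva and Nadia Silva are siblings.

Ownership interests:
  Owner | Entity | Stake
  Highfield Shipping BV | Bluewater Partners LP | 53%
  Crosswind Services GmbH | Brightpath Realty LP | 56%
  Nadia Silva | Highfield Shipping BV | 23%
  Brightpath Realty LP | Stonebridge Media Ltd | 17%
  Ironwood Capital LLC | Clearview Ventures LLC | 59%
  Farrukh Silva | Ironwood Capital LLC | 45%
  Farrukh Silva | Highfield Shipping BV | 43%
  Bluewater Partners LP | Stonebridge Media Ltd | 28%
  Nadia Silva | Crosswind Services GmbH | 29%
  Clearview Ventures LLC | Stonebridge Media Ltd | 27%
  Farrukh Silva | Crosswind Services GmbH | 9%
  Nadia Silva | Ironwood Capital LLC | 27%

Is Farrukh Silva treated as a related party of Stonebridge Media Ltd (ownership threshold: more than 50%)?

No

By sibling attribution (R2), Farrukh Silva is treated as also owning Nadia Silva's interest in Ironwood Capital LLC, giving 45% + 27% = 72%.
By sibling attribution (R2), Farrukh Silva is treated as also owning Nadia Silva's interest in Highfield Shipping BV, giving 43% + 23% = 66%.
By sibling attribution (R2), Farrukh Silva is treated as also owning Nadia Silva's interest in Crosswind Services GmbH, giving 9% + 29% = 38%.
Chain via Ironwood Capital LLC → Clearview Ventures LLC (R1): 72% × 59% × 27% = 11.4696% of Stonebridge Media Ltd.
Chain via Highfield Shipping BV → Bluewater Partners LP (R1): 66% × 53% × 28% = 9.7944% of Stonebridge Media Ltd.
Chain via Crosswind Services GmbH → Brightpath Realty LP (R1): 38% × 56% × 17% = 3.6176% of Stonebridge Media Ltd.
Aggregating (R3): 11.4696% + 9.7944% + 3.6176% = 24.8816%.
24.8816% does not exceed the 50% threshold, so Farrukh is not a related party to Stonebridge Media Ltd.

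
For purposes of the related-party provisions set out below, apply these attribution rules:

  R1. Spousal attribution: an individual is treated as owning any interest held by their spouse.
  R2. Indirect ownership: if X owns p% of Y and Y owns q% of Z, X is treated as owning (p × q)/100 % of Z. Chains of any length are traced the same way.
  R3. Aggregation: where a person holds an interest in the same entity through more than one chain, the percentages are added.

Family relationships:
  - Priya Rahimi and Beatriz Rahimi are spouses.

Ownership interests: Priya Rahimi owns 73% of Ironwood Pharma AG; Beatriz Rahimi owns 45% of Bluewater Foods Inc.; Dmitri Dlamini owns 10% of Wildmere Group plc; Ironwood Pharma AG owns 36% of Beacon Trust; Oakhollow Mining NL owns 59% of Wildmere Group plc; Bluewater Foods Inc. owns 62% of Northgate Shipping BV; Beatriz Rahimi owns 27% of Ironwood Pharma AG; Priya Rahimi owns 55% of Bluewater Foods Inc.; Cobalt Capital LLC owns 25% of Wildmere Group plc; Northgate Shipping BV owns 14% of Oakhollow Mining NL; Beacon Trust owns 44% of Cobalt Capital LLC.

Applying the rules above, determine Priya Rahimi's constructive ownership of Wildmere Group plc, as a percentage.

By spousal attribution (R1), Priya Rahimi is treated as also owning Beatriz Rahimi's interest in Bluewater Foods Inc, giving 55% + 45% = 100%.
By spousal attribution (R1), Priya Rahimi is treated as also owning Beatriz Rahimi's interest in Ironwood Pharma AG, giving 73% + 27% = 100%.
Chain via Bluewater Foods Inc. → Northgate Shipping BV → Oakhollow Mining NL (R2): 100% × 62% × 14% × 59% = 5.1212% of Wildmere Group plc.
Chain via Ironwood Pharma AG → Beacon Trust → Cobalt Capital LLC (R2): 100% × 36% × 44% × 25% = 3.96% of Wildmere Group plc.
Aggregating (R3): 5.1212% + 3.96% = 9.0812%.

9.0812%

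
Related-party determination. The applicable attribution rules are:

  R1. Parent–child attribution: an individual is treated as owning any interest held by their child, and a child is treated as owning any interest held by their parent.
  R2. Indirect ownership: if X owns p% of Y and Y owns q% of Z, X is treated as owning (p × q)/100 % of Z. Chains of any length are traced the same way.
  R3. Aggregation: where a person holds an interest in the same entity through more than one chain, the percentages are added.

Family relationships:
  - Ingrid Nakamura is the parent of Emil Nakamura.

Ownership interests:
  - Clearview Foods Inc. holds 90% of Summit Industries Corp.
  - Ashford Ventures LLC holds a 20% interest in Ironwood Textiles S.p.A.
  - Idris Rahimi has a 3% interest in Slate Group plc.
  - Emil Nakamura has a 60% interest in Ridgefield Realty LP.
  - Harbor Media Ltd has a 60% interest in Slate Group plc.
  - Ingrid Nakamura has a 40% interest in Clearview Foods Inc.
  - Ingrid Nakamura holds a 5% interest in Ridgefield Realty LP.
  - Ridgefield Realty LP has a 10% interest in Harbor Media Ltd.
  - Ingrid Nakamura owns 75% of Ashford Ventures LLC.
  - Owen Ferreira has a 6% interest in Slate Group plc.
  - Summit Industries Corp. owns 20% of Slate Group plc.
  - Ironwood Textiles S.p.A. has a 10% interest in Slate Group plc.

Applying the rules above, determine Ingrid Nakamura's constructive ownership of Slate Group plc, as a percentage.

By parent–child attribution (R1), Ingrid Nakamura is treated as also owning Emil Nakamura's interest in Ridgefield Realty LP, giving 5% + 60% = 65%.
Chain via Clearview Foods Inc. → Summit Industries Corp. (R2): 40% × 90% × 20% = 7.2% of Slate Group plc.
Chain via Ridgefield Realty LP → Harbor Media Ltd (R2): 65% × 10% × 60% = 3.9% of Slate Group plc.
Chain via Ashford Ventures LLC → Ironwood Textiles S.p.A. (R2): 75% × 20% × 10% = 1.5% of Slate Group plc.
Aggregating (R3): 7.2% + 3.9% + 1.5% = 12.6%.

12.6%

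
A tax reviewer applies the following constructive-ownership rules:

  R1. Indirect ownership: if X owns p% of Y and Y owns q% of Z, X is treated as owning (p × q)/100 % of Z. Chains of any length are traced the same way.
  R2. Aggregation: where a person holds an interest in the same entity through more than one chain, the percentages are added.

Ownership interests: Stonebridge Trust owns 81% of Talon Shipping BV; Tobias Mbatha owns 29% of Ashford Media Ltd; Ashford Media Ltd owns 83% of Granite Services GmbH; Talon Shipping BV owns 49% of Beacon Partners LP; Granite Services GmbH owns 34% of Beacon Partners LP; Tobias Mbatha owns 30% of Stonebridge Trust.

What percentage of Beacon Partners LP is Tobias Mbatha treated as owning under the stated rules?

Chain via Ashford Media Ltd → Granite Services GmbH (R1): 29% × 83% × 34% = 8.1838% of Beacon Partners LP.
Chain via Stonebridge Trust → Talon Shipping BV (R1): 30% × 81% × 49% = 11.907% of Beacon Partners LP.
Aggregating (R2): 8.1838% + 11.907% = 20.0908%.

20.0908%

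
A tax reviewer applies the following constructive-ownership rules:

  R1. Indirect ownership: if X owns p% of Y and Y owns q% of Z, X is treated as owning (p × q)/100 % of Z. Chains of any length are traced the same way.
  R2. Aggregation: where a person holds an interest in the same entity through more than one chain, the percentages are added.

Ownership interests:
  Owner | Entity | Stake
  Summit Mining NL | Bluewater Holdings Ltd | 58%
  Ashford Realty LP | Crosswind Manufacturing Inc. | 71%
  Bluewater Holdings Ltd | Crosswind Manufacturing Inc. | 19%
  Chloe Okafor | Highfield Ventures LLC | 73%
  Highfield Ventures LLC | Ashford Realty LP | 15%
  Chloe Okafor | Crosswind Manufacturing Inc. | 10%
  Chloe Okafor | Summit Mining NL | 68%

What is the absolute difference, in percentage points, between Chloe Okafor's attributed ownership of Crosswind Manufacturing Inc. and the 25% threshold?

0.2681

Chain via Summit Mining NL → Bluewater Holdings Ltd (R1): 68% × 58% × 19% = 7.4936% of Crosswind Manufacturing Inc.
Chain via Highfield Ventures LLC → Ashford Realty LP (R1): 73% × 15% × 71% = 7.7745% of Crosswind Manufacturing Inc.
Direct interest in Crosswind Manufacturing Inc: 10%.
Aggregating (R2): 7.4936% + 7.7745% + 10% = 25.2681%.
25.2681% exceeds the 25% threshold by 0.2681 percentage points.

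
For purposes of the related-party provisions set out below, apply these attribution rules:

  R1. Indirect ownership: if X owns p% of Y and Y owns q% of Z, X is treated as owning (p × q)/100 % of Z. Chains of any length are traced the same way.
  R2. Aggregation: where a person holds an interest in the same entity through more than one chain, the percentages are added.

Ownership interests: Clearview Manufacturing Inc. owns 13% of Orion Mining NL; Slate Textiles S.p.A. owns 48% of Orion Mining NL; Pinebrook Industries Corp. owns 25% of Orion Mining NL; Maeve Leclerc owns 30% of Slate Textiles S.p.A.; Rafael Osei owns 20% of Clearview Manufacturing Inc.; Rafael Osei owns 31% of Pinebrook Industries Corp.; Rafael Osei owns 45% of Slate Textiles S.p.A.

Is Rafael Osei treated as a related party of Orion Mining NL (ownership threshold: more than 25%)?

Yes

Chain via Slate Textiles S.p.A. (R1): 45% × 48% = 21.6% of Orion Mining NL.
Chain via Clearview Manufacturing Inc. (R1): 20% × 13% = 2.6% of Orion Mining NL.
Chain via Pinebrook Industries Corp. (R1): 31% × 25% = 7.75% of Orion Mining NL.
Aggregating (R2): 21.6% + 2.6% + 7.75% = 31.95%.
31.95% exceeds the 25% threshold, so Rafael is a related party to Orion Mining NL.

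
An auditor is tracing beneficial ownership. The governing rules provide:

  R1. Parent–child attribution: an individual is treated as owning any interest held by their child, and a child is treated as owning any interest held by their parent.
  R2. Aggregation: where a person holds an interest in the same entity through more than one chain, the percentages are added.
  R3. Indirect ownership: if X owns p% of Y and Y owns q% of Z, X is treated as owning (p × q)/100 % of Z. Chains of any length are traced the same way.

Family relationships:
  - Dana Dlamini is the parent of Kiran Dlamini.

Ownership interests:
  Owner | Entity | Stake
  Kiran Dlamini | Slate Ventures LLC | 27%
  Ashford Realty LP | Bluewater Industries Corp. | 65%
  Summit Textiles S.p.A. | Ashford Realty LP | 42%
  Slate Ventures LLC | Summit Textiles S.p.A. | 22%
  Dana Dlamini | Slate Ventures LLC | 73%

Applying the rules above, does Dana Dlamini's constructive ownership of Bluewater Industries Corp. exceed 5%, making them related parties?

By parent–child attribution (R1), Dana Dlamini is treated as also owning Kiran Dlamini's interest in Slate Ventures LLC, giving 73% + 27% = 100%.
Chain via Slate Ventures LLC → Summit Textiles S.p.A. → Ashford Realty LP (R3): 100% × 22% × 42% × 65% = 6.006% of Bluewater Industries Corp.
6.006% exceeds the 5% threshold, so Dana is a related party to Bluewater Industries Corp.

Yes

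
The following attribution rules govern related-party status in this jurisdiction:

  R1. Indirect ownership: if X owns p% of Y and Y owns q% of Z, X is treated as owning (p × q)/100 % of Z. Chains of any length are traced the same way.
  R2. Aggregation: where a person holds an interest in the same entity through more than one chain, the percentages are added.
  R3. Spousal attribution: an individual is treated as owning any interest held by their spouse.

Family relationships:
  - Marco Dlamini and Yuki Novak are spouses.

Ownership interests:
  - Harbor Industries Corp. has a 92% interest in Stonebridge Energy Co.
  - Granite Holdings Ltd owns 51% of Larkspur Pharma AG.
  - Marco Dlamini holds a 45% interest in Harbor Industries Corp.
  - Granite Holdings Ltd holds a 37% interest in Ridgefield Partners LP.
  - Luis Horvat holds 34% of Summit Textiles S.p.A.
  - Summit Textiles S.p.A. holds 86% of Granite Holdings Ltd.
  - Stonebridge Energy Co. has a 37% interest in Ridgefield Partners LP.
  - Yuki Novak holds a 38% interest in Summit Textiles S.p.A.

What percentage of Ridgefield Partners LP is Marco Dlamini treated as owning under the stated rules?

27.4096%

By spousal attribution (R3), Marco Dlamini is treated as owning Yuki Novak's 38% interest in Summit Textiles S.p.A.
Chain via Harbor Industries Corp. → Stonebridge Energy Co. (R1): 45% × 92% × 37% = 15.318% of Ridgefield Partners LP.
Chain via Summit Textiles S.p.A. → Granite Holdings Ltd (R1): 38% × 86% × 37% = 12.0916% of Ridgefield Partners LP.
Aggregating (R2): 15.318% + 12.0916% = 27.4096%.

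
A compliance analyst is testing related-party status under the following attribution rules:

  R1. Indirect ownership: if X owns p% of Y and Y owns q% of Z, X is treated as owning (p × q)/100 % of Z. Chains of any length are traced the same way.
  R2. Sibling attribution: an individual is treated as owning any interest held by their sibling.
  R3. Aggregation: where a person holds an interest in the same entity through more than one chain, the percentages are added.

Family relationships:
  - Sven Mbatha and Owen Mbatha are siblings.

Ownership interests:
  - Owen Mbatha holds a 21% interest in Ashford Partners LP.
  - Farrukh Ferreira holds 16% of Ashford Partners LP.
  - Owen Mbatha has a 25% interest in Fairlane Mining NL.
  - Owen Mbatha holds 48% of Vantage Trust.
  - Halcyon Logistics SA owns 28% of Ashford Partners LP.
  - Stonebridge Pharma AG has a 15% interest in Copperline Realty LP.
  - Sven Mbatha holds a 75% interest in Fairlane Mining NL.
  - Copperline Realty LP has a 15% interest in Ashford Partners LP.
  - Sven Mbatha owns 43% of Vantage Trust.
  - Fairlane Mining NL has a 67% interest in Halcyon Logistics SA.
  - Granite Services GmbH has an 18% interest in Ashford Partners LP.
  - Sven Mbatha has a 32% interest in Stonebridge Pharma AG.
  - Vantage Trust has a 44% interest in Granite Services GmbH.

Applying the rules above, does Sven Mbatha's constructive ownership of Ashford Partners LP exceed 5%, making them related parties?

Yes

By sibling attribution (R2), Sven Mbatha is treated as also owning Owen Mbatha's interest in Vantage Trust, giving 43% + 48% = 91%.
By sibling attribution (R2), Sven Mbatha is treated as also owning Owen Mbatha's interest in Fairlane Mining NL, giving 75% + 25% = 100%.
By sibling attribution (R2), Sven Mbatha is treated as owning Owen Mbatha's 21% interest in Ashford Partners LP.
Chain via Vantage Trust → Granite Services GmbH (R1): 91% × 44% × 18% = 7.2072% of Ashford Partners LP.
Chain via Fairlane Mining NL → Halcyon Logistics SA (R1): 100% × 67% × 28% = 18.76% of Ashford Partners LP.
Chain via Stonebridge Pharma AG → Copperline Realty LP (R1): 32% × 15% × 15% = 0.72% of Ashford Partners LP.
Direct interest in Ashford Partners LP: 21%.
Aggregating (R3): 7.2072% + 18.76% + 0.72% + 21% = 47.6872%.
47.6872% exceeds the 5% threshold, so Sven is a related party to Ashford Partners LP.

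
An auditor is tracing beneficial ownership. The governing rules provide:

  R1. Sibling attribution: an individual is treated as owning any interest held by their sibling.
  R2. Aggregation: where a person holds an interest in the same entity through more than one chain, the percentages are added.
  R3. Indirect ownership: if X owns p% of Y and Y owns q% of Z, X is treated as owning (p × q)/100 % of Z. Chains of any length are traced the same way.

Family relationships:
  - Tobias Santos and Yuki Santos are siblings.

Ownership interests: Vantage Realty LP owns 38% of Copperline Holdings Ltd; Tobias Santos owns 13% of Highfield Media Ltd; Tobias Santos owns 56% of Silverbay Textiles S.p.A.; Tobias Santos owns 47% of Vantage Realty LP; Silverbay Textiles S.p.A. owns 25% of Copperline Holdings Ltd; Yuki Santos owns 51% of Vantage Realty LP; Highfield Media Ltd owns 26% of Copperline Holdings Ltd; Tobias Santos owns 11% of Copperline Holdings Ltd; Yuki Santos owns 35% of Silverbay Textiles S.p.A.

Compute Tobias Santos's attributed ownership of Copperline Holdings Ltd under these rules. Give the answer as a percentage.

By sibling attribution (R1), Tobias Santos is treated as also owning Yuki Santos's interest in Silverbay Textiles S.p.A, giving 56% + 35% = 91%.
By sibling attribution (R1), Tobias Santos is treated as also owning Yuki Santos's interest in Vantage Realty LP, giving 47% + 51% = 98%.
Chain via Silverbay Textiles S.p.A. (R3): 91% × 25% = 22.75% of Copperline Holdings Ltd.
Chain via Vantage Realty LP (R3): 98% × 38% = 37.24% of Copperline Holdings Ltd.
Chain via Highfield Media Ltd (R3): 13% × 26% = 3.38% of Copperline Holdings Ltd.
Direct interest in Copperline Holdings Ltd: 11%.
Aggregating (R2): 22.75% + 37.24% + 3.38% + 11% = 74.37%.

74.37%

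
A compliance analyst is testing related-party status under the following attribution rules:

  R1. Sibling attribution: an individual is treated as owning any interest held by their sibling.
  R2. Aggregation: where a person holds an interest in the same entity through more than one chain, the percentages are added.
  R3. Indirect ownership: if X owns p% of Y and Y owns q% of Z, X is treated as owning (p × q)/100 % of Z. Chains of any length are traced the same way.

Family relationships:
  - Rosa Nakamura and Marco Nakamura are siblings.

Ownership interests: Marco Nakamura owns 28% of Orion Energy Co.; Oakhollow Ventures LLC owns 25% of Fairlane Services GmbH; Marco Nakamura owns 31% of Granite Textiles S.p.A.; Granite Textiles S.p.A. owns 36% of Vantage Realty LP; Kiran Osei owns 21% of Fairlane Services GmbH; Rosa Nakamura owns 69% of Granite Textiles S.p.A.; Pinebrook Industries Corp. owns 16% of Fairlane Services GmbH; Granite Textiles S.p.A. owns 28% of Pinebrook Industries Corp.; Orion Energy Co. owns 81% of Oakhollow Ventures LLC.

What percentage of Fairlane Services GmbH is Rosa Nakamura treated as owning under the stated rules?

By sibling attribution (R1), Rosa Nakamura is treated as also owning Marco Nakamura's interest in Granite Textiles S.p.A, giving 69% + 31% = 100%.
By sibling attribution (R1), Rosa Nakamura is treated as owning Marco Nakamura's 28% interest in Orion Energy Co.
Chain via Granite Textiles S.p.A. → Pinebrook Industries Corp. (R3): 100% × 28% × 16% = 4.48% of Fairlane Services GmbH.
Chain via Orion Energy Co. → Oakhollow Ventures LLC (R3): 28% × 81% × 25% = 5.67% of Fairlane Services GmbH.
Aggregating (R2): 4.48% + 5.67% = 10.15%.

10.15%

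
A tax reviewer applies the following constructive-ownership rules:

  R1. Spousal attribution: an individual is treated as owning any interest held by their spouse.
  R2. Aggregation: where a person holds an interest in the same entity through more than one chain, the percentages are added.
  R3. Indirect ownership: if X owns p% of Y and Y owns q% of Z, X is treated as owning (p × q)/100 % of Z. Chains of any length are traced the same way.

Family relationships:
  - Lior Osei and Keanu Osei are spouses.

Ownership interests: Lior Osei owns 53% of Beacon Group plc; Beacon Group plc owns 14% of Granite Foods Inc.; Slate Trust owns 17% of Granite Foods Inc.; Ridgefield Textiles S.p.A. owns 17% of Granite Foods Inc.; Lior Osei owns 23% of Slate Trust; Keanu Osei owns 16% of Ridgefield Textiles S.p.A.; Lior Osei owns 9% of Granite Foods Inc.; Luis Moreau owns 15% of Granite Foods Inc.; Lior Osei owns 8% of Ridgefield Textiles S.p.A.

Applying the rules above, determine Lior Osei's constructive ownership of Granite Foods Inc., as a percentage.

24.41%

By spousal attribution (R1), Lior Osei is treated as also owning Keanu Osei's interest in Ridgefield Textiles S.p.A, giving 8% + 16% = 24%.
Chain via Ridgefield Textiles S.p.A. (R3): 24% × 17% = 4.08% of Granite Foods Inc.
Chain via Beacon Group plc (R3): 53% × 14% = 7.42% of Granite Foods Inc.
Chain via Slate Trust (R3): 23% × 17% = 3.91% of Granite Foods Inc.
Direct interest in Granite Foods Inc: 9%.
Aggregating (R2): 4.08% + 7.42% + 3.91% + 9% = 24.41%.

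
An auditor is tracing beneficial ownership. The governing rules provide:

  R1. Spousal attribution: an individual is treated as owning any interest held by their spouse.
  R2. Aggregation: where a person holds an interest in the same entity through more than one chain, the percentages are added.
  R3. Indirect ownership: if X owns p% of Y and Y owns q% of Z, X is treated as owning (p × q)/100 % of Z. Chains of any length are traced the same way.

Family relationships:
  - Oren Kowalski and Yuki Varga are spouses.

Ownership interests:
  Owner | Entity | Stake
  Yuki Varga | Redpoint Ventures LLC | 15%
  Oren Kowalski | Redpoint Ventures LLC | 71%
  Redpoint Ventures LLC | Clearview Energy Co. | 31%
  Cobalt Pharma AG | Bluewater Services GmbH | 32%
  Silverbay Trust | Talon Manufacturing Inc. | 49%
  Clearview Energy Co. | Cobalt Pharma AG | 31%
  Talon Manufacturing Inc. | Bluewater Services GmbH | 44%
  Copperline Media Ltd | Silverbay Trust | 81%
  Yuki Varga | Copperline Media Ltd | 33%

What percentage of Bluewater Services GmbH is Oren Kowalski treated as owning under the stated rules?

8.40766%

By spousal attribution (R1), Oren Kowalski is treated as also owning Yuki Varga's interest in Redpoint Ventures LLC, giving 71% + 15% = 86%.
By spousal attribution (R1), Oren Kowalski is treated as owning Yuki Varga's 33% interest in Copperline Media Ltd.
Chain via Redpoint Ventures LLC → Clearview Energy Co. → Cobalt Pharma AG (R3): 86% × 31% × 31% × 32% = 2.644672% of Bluewater Services GmbH.
Chain via Copperline Media Ltd → Silverbay Trust → Talon Manufacturing Inc. (R3): 33% × 81% × 49% × 44% = 5.762988% of Bluewater Services GmbH.
Aggregating (R2): 2.644672% + 5.762988% = 8.40766%.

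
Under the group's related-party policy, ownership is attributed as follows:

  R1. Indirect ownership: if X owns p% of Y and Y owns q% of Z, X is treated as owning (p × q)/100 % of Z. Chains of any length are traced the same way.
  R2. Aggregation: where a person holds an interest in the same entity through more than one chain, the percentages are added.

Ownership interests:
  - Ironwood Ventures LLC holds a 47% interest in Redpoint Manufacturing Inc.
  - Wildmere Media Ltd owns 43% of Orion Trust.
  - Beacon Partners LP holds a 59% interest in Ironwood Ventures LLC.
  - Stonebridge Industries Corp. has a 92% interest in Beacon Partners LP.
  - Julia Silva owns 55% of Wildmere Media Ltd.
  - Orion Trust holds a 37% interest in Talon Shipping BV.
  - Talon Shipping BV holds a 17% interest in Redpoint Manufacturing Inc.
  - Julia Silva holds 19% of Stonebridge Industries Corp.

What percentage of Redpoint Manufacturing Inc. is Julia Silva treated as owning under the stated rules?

6.334789%

Chain via Wildmere Media Ltd → Orion Trust → Talon Shipping BV (R1): 55% × 43% × 37% × 17% = 1.487585% of Redpoint Manufacturing Inc.
Chain via Stonebridge Industries Corp. → Beacon Partners LP → Ironwood Ventures LLC (R1): 19% × 92% × 59% × 47% = 4.847204% of Redpoint Manufacturing Inc.
Aggregating (R2): 1.487585% + 4.847204% = 6.334789%.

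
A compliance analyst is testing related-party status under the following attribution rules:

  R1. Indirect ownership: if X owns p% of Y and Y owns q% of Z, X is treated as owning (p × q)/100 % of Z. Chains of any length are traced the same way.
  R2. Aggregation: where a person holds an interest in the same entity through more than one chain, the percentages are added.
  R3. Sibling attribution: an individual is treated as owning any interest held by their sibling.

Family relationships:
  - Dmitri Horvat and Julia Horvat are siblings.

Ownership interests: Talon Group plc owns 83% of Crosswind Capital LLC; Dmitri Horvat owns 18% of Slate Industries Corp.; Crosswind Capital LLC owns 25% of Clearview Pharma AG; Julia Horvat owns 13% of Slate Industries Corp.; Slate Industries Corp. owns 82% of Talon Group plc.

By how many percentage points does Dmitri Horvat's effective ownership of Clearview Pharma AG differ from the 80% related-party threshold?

By sibling attribution (R3), Dmitri Horvat is treated as also owning Julia Horvat's interest in Slate Industries Corp, giving 18% + 13% = 31%.
Chain via Slate Industries Corp. → Talon Group plc → Crosswind Capital LLC (R1): 31% × 82% × 83% × 25% = 5.27465% of Clearview Pharma AG.
5.27465% falls short of the 80% threshold by 74.72535 percentage points.

74.72535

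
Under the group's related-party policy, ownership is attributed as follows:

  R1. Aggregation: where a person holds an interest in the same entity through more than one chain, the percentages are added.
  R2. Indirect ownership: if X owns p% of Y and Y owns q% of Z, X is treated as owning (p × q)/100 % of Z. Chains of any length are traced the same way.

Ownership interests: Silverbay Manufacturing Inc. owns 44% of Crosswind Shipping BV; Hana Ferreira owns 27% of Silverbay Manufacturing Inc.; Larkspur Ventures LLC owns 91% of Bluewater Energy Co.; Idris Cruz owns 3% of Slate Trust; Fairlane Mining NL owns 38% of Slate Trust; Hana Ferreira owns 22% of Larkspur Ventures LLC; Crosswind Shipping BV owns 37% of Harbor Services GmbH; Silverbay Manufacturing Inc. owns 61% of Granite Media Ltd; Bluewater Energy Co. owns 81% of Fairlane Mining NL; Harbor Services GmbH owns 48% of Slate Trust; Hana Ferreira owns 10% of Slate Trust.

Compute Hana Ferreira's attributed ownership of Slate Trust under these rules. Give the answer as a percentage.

18.272044%

Chain via Silverbay Manufacturing Inc. → Crosswind Shipping BV → Harbor Services GmbH (R2): 27% × 44% × 37% × 48% = 2.109888% of Slate Trust.
Chain via Larkspur Ventures LLC → Bluewater Energy Co. → Fairlane Mining NL (R2): 22% × 91% × 81% × 38% = 6.162156% of Slate Trust.
Direct interest in Slate Trust: 10%.
Aggregating (R1): 2.109888% + 6.162156% + 10% = 18.272044%.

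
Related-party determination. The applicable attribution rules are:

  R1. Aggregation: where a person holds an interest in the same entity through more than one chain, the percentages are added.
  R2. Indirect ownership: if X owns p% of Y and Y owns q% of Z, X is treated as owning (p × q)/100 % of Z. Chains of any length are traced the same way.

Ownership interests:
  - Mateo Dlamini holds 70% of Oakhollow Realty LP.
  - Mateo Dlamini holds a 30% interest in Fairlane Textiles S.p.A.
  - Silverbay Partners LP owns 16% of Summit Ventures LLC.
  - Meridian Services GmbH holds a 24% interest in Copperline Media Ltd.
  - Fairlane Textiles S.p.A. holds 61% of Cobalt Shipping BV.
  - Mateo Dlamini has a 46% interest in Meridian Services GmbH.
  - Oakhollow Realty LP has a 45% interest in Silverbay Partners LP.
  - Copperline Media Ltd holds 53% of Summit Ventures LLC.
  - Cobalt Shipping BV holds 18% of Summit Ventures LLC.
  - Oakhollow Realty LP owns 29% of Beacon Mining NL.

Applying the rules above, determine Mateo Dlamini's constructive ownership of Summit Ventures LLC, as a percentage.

Chain via Meridian Services GmbH → Copperline Media Ltd (R2): 46% × 24% × 53% = 5.8512% of Summit Ventures LLC.
Chain via Fairlane Textiles S.p.A. → Cobalt Shipping BV (R2): 30% × 61% × 18% = 3.294% of Summit Ventures LLC.
Chain via Oakhollow Realty LP → Silverbay Partners LP (R2): 70% × 45% × 16% = 5.04% of Summit Ventures LLC.
Aggregating (R1): 5.8512% + 3.294% + 5.04% = 14.1852%.

14.1852%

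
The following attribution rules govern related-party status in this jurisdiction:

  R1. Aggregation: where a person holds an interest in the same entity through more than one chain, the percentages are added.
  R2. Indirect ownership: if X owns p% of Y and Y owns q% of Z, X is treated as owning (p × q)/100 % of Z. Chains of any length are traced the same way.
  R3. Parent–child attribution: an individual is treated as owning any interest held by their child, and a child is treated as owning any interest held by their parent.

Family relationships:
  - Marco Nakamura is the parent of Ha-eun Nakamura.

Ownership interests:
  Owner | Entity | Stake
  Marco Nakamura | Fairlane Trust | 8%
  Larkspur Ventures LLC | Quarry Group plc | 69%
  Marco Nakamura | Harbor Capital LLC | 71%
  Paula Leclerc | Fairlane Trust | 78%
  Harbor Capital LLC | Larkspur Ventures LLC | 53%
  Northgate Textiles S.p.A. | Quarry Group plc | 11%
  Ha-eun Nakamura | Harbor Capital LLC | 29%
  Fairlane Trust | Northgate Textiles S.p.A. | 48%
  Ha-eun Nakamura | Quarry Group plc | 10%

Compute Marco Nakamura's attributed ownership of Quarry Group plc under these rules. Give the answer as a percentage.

46.9924%

By parent–child attribution (R3), Marco Nakamura is treated as also owning Ha-eun Nakamura's interest in Harbor Capital LLC, giving 71% + 29% = 100%.
By parent–child attribution (R3), Marco Nakamura is treated as owning Ha-eun Nakamura's 10% interest in Quarry Group plc.
Chain via Harbor Capital LLC → Larkspur Ventures LLC (R2): 100% × 53% × 69% = 36.57% of Quarry Group plc.
Chain via Fairlane Trust → Northgate Textiles S.p.A. (R2): 8% × 48% × 11% = 0.4224% of Quarry Group plc.
Direct interest in Quarry Group plc: 10%.
Aggregating (R1): 36.57% + 0.4224% + 10% = 46.9924%.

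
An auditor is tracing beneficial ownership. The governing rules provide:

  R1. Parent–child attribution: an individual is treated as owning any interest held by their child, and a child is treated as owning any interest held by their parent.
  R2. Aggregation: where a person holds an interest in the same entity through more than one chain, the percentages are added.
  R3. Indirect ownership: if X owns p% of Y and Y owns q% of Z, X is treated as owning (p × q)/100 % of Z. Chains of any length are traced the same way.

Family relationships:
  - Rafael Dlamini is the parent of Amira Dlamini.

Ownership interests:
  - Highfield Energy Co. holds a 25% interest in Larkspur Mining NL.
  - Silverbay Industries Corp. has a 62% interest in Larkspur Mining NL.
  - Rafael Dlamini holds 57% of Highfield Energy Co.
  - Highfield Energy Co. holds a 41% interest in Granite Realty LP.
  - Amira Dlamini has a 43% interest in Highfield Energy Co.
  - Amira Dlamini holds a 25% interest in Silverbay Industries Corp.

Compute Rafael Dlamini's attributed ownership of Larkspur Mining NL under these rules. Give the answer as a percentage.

By parent–child attribution (R1), Rafael Dlamini is treated as also owning Amira Dlamini's interest in Highfield Energy Co, giving 57% + 43% = 100%.
By parent–child attribution (R1), Rafael Dlamini is treated as owning Amira Dlamini's 25% interest in Silverbay Industries Corp.
Chain via Highfield Energy Co. (R3): 100% × 25% = 25% of Larkspur Mining NL.
Chain via Silverbay Industries Corp. (R3): 25% × 62% = 15.5% of Larkspur Mining NL.
Aggregating (R2): 25% + 15.5% = 40.5%.

40.5%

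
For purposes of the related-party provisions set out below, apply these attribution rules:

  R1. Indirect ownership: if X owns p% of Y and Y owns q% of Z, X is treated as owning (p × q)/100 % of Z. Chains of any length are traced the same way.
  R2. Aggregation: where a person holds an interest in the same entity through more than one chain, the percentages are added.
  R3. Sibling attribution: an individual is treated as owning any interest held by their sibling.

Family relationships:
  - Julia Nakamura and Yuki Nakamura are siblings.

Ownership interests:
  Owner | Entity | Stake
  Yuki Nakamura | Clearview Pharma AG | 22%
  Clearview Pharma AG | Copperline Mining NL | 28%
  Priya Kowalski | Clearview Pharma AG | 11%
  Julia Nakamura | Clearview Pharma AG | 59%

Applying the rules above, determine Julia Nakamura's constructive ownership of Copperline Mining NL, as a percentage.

By sibling attribution (R3), Julia Nakamura is treated as also owning Yuki Nakamura's interest in Clearview Pharma AG, giving 59% + 22% = 81%.
Chain via Clearview Pharma AG (R1): 81% × 28% = 22.68% of Copperline Mining NL.

22.68%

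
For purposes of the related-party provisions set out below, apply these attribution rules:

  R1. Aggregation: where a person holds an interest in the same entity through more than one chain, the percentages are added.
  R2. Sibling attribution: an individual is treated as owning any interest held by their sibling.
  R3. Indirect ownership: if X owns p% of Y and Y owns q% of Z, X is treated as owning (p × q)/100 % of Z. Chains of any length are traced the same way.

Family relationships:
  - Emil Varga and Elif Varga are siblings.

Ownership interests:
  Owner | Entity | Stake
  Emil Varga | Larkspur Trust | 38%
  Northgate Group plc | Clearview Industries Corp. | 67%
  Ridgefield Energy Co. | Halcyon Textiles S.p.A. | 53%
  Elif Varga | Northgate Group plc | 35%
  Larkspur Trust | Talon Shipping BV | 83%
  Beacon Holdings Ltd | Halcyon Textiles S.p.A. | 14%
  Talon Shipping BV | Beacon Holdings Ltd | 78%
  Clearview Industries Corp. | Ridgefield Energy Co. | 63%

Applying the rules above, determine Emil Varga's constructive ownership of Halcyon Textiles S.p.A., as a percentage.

11.274123%

By sibling attribution (R2), Emil Varga is treated as owning Elif Varga's 35% interest in Northgate Group plc.
Chain via Larkspur Trust → Talon Shipping BV → Beacon Holdings Ltd (R3): 38% × 83% × 78% × 14% = 3.444168% of Halcyon Textiles S.p.A.
Chain via Northgate Group plc → Clearview Industries Corp. → Ridgefield Energy Co. (R3): 35% × 67% × 63% × 53% = 7.829955% of Halcyon Textiles S.p.A.
Aggregating (R1): 3.444168% + 7.829955% = 11.274123%.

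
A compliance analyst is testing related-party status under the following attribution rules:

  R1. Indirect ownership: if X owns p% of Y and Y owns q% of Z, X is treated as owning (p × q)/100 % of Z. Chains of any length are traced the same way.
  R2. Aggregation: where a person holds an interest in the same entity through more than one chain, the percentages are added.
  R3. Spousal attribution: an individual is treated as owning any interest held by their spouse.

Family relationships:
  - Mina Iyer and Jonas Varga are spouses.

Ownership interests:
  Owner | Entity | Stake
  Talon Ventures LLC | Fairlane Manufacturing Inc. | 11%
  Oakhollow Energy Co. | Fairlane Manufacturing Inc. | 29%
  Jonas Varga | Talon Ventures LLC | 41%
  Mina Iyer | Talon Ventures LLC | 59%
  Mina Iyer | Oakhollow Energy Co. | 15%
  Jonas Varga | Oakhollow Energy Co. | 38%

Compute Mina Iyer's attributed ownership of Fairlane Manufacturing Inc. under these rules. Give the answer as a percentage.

26.37%

By spousal attribution (R3), Mina Iyer is treated as also owning Jonas Varga's interest in Oakhollow Energy Co, giving 15% + 38% = 53%.
By spousal attribution (R3), Mina Iyer is treated as also owning Jonas Varga's interest in Talon Ventures LLC, giving 59% + 41% = 100%.
Chain via Oakhollow Energy Co. (R1): 53% × 29% = 15.37% of Fairlane Manufacturing Inc.
Chain via Talon Ventures LLC (R1): 100% × 11% = 11% of Fairlane Manufacturing Inc.
Aggregating (R2): 15.37% + 11% = 26.37%.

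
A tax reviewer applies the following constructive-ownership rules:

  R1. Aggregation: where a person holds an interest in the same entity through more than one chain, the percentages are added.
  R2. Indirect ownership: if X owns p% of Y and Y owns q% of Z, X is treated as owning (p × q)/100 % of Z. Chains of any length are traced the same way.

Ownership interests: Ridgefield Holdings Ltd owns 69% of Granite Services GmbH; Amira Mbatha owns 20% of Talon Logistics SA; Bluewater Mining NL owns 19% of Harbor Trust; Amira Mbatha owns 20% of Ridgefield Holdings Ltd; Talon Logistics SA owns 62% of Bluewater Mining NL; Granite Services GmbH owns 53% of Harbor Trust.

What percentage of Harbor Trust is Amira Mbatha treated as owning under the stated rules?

Chain via Ridgefield Holdings Ltd → Granite Services GmbH (R2): 20% × 69% × 53% = 7.314% of Harbor Trust.
Chain via Talon Logistics SA → Bluewater Mining NL (R2): 20% × 62% × 19% = 2.356% of Harbor Trust.
Aggregating (R1): 7.314% + 2.356% = 9.67%.

9.67%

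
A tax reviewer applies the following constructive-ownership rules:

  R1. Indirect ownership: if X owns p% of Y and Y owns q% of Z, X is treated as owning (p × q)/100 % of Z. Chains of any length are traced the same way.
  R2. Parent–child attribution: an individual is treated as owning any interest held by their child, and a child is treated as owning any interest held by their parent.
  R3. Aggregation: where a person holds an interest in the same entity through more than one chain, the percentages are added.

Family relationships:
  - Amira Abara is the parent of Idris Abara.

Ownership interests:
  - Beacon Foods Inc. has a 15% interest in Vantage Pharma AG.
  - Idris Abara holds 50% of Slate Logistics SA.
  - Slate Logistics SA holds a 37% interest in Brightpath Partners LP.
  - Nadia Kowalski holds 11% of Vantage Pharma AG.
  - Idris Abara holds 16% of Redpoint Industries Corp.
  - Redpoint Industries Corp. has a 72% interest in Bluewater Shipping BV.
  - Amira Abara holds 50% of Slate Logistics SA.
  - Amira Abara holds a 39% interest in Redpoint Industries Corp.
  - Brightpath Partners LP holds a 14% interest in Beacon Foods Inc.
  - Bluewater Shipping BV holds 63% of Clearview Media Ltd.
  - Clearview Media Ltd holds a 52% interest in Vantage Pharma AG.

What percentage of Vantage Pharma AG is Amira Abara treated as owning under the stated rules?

13.74996%

By parent–child attribution (R2), Amira Abara is treated as also owning Idris Abara's interest in Redpoint Industries Corp, giving 39% + 16% = 55%.
By parent–child attribution (R2), Amira Abara is treated as also owning Idris Abara's interest in Slate Logistics SA, giving 50% + 50% = 100%.
Chain via Redpoint Industries Corp. → Bluewater Shipping BV → Clearview Media Ltd (R1): 55% × 72% × 63% × 52% = 12.97296% of Vantage Pharma AG.
Chain via Slate Logistics SA → Brightpath Partners LP → Beacon Foods Inc. (R1): 100% × 37% × 14% × 15% = 0.777% of Vantage Pharma AG.
Aggregating (R3): 12.97296% + 0.777% = 13.74996%.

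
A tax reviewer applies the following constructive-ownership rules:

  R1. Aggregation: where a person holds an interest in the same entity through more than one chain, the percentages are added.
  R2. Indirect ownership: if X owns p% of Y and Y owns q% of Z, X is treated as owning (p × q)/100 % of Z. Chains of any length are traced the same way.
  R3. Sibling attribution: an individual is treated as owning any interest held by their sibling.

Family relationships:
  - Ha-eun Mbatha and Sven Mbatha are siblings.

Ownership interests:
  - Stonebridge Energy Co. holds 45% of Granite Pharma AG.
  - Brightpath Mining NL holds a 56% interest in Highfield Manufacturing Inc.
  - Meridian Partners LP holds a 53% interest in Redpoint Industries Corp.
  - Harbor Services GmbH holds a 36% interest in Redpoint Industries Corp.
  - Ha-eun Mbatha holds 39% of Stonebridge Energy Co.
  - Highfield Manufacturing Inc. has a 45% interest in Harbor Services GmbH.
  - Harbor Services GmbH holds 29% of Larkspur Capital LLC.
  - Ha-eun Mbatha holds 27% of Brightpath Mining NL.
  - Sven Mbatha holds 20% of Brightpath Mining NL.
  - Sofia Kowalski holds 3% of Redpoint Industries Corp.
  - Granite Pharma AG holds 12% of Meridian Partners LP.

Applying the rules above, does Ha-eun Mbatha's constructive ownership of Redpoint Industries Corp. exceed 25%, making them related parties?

No

By sibling attribution (R3), Ha-eun Mbatha is treated as also owning Sven Mbatha's interest in Brightpath Mining NL, giving 27% + 20% = 47%.
Chain via Stonebridge Energy Co. → Granite Pharma AG → Meridian Partners LP (R2): 39% × 45% × 12% × 53% = 1.11618% of Redpoint Industries Corp.
Chain via Brightpath Mining NL → Highfield Manufacturing Inc. → Harbor Services GmbH (R2): 47% × 56% × 45% × 36% = 4.26384% of Redpoint Industries Corp.
Aggregating (R1): 1.11618% + 4.26384% = 5.38002%.
5.38002% does not exceed the 25% threshold, so Ha-eun is not a related party to Redpoint Industries Corp.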